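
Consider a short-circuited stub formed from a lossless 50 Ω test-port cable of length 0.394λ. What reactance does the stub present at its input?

βl = 2π × 0.394 = 142°
tan(βl) = -0.786
For a short-circuited stub, Z_in = jZ_0·tan(βl)

X_in ≈ -39.3 Ω (capacitive)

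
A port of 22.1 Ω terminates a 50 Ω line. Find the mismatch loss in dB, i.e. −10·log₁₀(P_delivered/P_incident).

Γ = (22.1 − 50)/(22.1 + 50) = -0.387
|Γ|² = 0.15, so P_del/P_inc = 1 − |Γ|² = 0.85
ML = −10·log₁₀(1 − |Γ|²)

mismatch loss ≈ 0.704 dB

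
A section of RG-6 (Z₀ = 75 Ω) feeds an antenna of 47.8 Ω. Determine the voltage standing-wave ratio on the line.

VSWR ≈ 1.57

Γ = (47.8 − 75)/(47.8 + 75) = -0.221
VSWR = (1 + 0.221)/(1 − 0.221)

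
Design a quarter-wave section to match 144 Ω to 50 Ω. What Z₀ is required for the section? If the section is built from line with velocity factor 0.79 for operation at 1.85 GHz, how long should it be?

Z_qwt ≈ 84.9 Ω; length ≈ 3.2 cm

Z_qwt = √(Z_0·R_L) = √(50 × 144) = √7200
λ = 0.79·c/f = 0.128 m, so l = λ/4 = 0.032 m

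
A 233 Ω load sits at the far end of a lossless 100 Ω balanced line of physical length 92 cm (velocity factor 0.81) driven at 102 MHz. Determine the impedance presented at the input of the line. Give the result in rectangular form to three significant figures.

Z_in ≈ 80.2 + j75.5 Ω

λ = v/f = 0.81·c / 102 MHz = 2.38 m
βl = 2π·l/λ = 2π × 0.386 = 139°
tan(βl) = tan(139°) = -0.869
Z_in = Z_0·(Z_L + jZ_0·tanβl)/(Z_0 + jZ_L·tanβl)
     = 100·(233 − j86.9)/(100 − j202)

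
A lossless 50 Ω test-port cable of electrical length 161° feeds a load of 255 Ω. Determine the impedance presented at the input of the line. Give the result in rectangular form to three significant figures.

tan(βl) = tan(161°) = -0.344
Z_in = Z_0·(Z_L + jZ_0·tanβl)/(Z_0 + jZ_L·tanβl)
     = 50·(255 − j17.2)/(50 − j87.8)

Z_in ≈ 69.8 + j105 Ω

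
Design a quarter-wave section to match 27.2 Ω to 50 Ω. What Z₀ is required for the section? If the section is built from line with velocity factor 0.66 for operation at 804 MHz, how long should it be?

Z_qwt ≈ 36.9 Ω; length ≈ 6.16 cm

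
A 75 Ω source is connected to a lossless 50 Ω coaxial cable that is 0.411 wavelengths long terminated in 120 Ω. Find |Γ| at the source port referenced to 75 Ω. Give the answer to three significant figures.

|Γ| ≈ 0.384

βl = 2π × 0.411 = 148°
tan(βl) = -0.626
Z_in = Z_0·(Z_L + jZ_0·tanβl)/(Z_0 + jZ_L·tanβl) = 51.3 + j45.7 Ω
Γ_s = (Z_in − Z_s)/(Z_in + Z_s) = (-23.7 + j45.7)/(126 + j45.7), |Γ_s| = 0.384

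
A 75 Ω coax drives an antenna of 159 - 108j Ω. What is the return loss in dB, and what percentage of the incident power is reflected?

RL ≈ 5.5 dB; 28.2% of incident power reflected

Γ = (84 − j108)/(234 − j108), |Γ| = 0.531
RL = −20·log₁₀(0.531) = 5.5 dB
P_refl/P_inc = |Γ|² = 0.282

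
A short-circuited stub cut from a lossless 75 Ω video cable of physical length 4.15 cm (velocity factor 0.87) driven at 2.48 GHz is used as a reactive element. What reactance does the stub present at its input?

λ = v/f = 0.87·c / 2.48 GHz = 0.105 m
βl = 2π·l/λ = 2π × 0.394 = 142°
tan(βl) = -0.782
For a short-circuited stub, Z_in = jZ_0·tan(βl)

X_in ≈ -58.7 Ω (capacitive)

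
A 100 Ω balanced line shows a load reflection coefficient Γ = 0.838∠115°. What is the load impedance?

Z_L ≈ 12.4 + j63 Ω

Z_L = Z_0·(1 + Γ)/(1 − Γ) = 100·(0.646 + j0.759)/(1.35 − j0.759)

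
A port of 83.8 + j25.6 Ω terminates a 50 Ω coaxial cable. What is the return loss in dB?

RL ≈ 10.1 dB

Γ = (33.8 + j25.6)/(133.8 + j25.6), |Γ| = 0.311
RL = −20·log₁₀|Γ| = −20·log₁₀(0.311)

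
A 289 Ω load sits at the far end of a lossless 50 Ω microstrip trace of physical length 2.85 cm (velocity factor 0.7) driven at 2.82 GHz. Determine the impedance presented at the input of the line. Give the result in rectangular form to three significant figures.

Z_in ≈ 18.5 + j51.6 Ω

λ = v/f = 0.7·c / 2.82 GHz = 0.0745 m
βl = 2π·l/λ = 2π × 0.383 = 138°
tan(βl) = tan(138°) = -0.907
Z_in = Z_0·(Z_L + jZ_0·tanβl)/(Z_0 + jZ_L·tanβl)
     = 50·(289 − j45.4)/(50 − j262)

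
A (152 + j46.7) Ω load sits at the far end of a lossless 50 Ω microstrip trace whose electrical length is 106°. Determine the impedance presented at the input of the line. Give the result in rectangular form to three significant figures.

Z_in ≈ 15.3 + j8.18 Ω

tan(βl) = tan(106°) = -3.49
Z_in = Z_0·(Z_L + jZ_0·tanβl)/(Z_0 + jZ_L·tanβl)
     = 50·(152 − j128)/(213 − j530)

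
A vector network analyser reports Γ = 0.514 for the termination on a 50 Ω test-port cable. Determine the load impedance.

Z_L = Z_0·(1 + Γ)/(1 − Γ) = 50·(1.51)/(0.486)

Z_L ≈ 156 Ω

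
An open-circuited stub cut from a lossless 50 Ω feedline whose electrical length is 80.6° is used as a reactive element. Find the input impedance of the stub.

Z_in ≈ −j8.28 Ω

tan(βl) = 6.04
For an open-circuited stub, Z_in = −jZ_0·cot(βl) = −jZ_0/tan(βl)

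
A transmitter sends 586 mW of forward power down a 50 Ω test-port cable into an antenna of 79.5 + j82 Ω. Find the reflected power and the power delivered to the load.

|Γ| = |(29.5 + j82)/(129.5 + j82)| = 0.569
|Γ|² = 0.323
P_refl = |Γ|²·P_inc = 189 mW, P_del = (1 − |Γ|²)·P_inc = 397 mW

P_reflected ≈ 189 mW; P_delivered ≈ 397 mW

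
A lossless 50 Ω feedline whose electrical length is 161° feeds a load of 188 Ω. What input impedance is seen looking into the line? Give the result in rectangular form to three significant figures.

Z_in ≈ 78.6 + j84.5 Ω

tan(βl) = tan(161°) = -0.344
Z_in = Z_0·(Z_L + jZ_0·tanβl)/(Z_0 + jZ_L·tanβl)
     = 50·(188 − j17.2)/(50 − j64.7)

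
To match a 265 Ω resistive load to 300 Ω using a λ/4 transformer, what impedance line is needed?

Z_qwt ≈ 282 Ω

Z_qwt = √(Z_0·R_L) = √(300 × 265) = √79500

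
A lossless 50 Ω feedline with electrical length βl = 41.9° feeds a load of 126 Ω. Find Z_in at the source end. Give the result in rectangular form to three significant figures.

Z_in ≈ 37.2 − j39.3 Ω

tan(βl) = tan(41.9°) = 0.897
Z_in = Z_0·(Z_L + jZ_0·tanβl)/(Z_0 + jZ_L·tanβl)
     = 50·(126 + j44.9)/(50 + j113)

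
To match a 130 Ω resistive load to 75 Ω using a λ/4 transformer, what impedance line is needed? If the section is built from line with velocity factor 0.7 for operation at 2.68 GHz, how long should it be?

Z_qwt ≈ 98.7 Ω; length ≈ 1.96 cm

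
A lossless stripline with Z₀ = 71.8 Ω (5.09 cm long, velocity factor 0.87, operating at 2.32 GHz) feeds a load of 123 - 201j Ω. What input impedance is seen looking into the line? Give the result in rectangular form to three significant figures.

λ = v/f = 0.87·c / 2.32 GHz = 0.113 m
βl = 2π·l/λ = 2π × 0.452 = 163°
tan(βl) = tan(163°) = -0.308
Z_in = Z_0·(Z_L + jZ_0·tanβl)/(Z_0 + jZ_L·tanβl)
     = 71.8·(123 − j223)/(9.89 − j37.9)

Z_in ≈ 453 + j115 Ω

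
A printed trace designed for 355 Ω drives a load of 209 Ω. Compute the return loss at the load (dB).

Γ = (209 − 355)/(209 + 355) = -0.259
RL = −20·log₁₀|Γ| = −20·log₁₀(0.259)

RL ≈ 11.7 dB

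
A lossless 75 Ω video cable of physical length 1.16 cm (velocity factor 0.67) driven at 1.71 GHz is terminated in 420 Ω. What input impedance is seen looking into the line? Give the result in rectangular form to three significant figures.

Z_in ≈ 37.3 − j95.7 Ω

λ = v/f = 0.67·c / 1.71 GHz = 0.118 m
βl = 2π·l/λ = 2π × 0.0987 = 35.5°
tan(βl) = tan(35.5°) = 0.714
Z_in = Z_0·(Z_L + jZ_0·tanβl)/(Z_0 + jZ_L·tanβl)
     = 75·(420 + j53.6)/(75 + j300)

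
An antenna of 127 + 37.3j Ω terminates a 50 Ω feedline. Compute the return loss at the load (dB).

RL ≈ 6.5 dB

Γ = (77 + j37.3)/(177 + j37.3), |Γ| = 0.473
RL = −20·log₁₀|Γ| = −20·log₁₀(0.473)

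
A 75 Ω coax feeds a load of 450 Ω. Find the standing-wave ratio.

VSWR ≈ 6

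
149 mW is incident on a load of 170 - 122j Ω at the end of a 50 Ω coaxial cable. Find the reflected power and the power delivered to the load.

P_reflected ≈ 68.9 mW; P_delivered ≈ 80.1 mW

|Γ| = |(120 − j122)/(220 − j122)| = 0.68
|Γ|² = 0.463
P_refl = |Γ|²·P_inc = 68.9 mW, P_del = (1 − |Γ|²)·P_inc = 80.1 mW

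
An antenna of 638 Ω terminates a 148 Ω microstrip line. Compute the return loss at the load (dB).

Γ = (638 − 148)/(638 + 148) = 0.623
RL = −20·log₁₀|Γ| = −20·log₁₀(0.623)

RL ≈ 4.1 dB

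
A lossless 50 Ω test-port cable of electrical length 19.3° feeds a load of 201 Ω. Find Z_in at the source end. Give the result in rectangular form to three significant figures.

tan(βl) = tan(19.3°) = 0.35
Z_in = Z_0·(Z_L + jZ_0·tanβl)/(Z_0 + jZ_L·tanβl)
     = 50·(201 + j17.5)/(50 + j70.4)

Z_in ≈ 75.7 − j89 Ω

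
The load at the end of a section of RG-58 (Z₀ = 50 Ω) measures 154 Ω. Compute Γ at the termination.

Γ = 0.51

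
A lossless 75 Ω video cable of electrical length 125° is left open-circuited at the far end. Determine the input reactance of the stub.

X_in ≈ 52.5 Ω (inductive)

tan(βl) = -1.43
For an open-circuited stub, Z_in = −jZ_0·cot(βl) = −jZ_0/tan(βl)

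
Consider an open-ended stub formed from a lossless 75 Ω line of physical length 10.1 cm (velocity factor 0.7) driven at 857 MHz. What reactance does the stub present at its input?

X_in ≈ 122 Ω (inductive)

λ = v/f = 0.7·c / 857 MHz = 0.245 m
βl = 2π·l/λ = 2π × 0.412 = 148°
tan(βl) = -0.616
For an open-ended stub, Z_in = −jZ_0·cot(βl) = −jZ_0/tan(βl)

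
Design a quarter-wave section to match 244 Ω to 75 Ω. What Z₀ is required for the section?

Z_qwt ≈ 135 Ω

Z_qwt = √(Z_0·R_L) = √(75 × 244) = √18300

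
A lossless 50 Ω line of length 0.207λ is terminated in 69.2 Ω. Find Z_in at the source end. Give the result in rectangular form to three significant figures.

Z_in ≈ 37.4 − j6.36 Ω

βl = 2π × 0.207 = 74.5°
tan(βl) = tan(74.5°) = 3.61
Z_in = Z_0·(Z_L + jZ_0·tanβl)/(Z_0 + jZ_L·tanβl)
     = 50·(69.2 + j181)/(50 + j250)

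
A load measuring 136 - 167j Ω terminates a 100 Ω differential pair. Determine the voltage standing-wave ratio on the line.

VSWR ≈ 3.89

Γ = (Z_L − Z_0)/(Z_L + Z_0) = (36 − j167)/(236 − j167)
|Γ| = 171/289 = 0.591
VSWR = (1 + |Γ|)/(1 − |Γ|) = 1.59/0.409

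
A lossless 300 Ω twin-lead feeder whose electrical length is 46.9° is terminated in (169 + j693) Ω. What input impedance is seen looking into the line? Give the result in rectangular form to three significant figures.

Z_in ≈ 144 − j631 Ω

tan(βl) = tan(46.9°) = 1.07
Z_in = Z_0·(Z_L + jZ_0·tanβl)/(Z_0 + jZ_L·tanβl)
     = 300·(169 + j1010)/(-441 + j181)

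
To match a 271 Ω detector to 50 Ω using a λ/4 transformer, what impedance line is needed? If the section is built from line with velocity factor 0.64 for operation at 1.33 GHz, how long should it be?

Z_qwt ≈ 116 Ω; length ≈ 3.61 cm

Z_qwt = √(Z_0·R_L) = √(50 × 271) = √13550
λ = 0.64·c/f = 0.144 m, so l = λ/4 = 0.0361 m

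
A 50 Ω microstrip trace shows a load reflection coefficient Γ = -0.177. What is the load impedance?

Z_L ≈ 35 Ω

Z_L = Z_0·(1 + Γ)/(1 − Γ) = 50·(0.823)/(1.18)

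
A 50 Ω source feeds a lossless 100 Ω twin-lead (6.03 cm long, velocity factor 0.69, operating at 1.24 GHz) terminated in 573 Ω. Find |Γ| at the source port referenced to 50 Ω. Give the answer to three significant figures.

|Γ| ≈ 0.734

λ = v/f = 0.69·c / 1.24 GHz = 0.167 m
βl = 2π·l/λ = 2π × 0.361 = 130°
tan(βl) = -1.19
Z_in = Z_0·(Z_L + jZ_0·tanβl)/(Z_0 + jZ_L·tanβl) = 29.1 + j79.7 Ω
Γ_s = (Z_in − Z_s)/(Z_in + Z_s) = (-20.9 + j79.7)/(79.1 + j79.7), |Γ_s| = 0.734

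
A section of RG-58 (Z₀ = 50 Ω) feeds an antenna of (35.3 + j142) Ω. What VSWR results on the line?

VSWR ≈ 13.5

Γ = (Z_L − Z_0)/(Z_L + Z_0) = (-14.7 + j142)/(85.3 + j142)
|Γ| = 143/166 = 0.862
VSWR = (1 + |Γ|)/(1 − |Γ|) = 1.86/0.138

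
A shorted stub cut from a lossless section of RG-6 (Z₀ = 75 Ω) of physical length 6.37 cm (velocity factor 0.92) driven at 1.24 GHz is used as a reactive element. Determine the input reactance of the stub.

λ = v/f = 0.92·c / 1.24 GHz = 0.223 m
βl = 2π·l/λ = 2π × 0.286 = 103°
tan(βl) = -4.32
For a shorted stub, Z_in = jZ_0·tan(βl)

X_in ≈ -324 Ω (capacitive)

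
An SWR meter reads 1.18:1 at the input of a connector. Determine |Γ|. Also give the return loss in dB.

|Γ| ≈ 0.0826; return loss ≈ 21.7 dB

|Γ| = (S − 1)/(S + 1) = (1.18 − 1)/(1.18 + 1) = 0.18/2.18
RL = −20·log₁₀|Γ| = −20·log₁₀(0.0826)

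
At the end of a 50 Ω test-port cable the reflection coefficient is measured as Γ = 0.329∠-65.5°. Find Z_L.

Z_L = Z_0·(1 + Γ)/(1 − Γ) = 50·(1.14 − j0.299)/(0.864 + j0.299)

Z_L ≈ 53.4 − j35.8 Ω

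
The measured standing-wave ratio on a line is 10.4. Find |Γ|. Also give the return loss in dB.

|Γ| = (S − 1)/(S + 1) = (10.4 − 1)/(10.4 + 1) = 9.4/11.4
RL = −20·log₁₀|Γ| = −20·log₁₀(0.825)

|Γ| ≈ 0.825; return loss ≈ 1.68 dB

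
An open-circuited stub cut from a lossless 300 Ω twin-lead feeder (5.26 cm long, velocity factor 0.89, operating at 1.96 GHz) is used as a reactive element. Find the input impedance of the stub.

λ = v/f = 0.89·c / 1.96 GHz = 0.136 m
βl = 2π·l/λ = 2π × 0.386 = 139°
tan(βl) = -0.869
For an open-circuited stub, Z_in = −jZ_0·cot(βl) = −jZ_0/tan(βl)

Z_in ≈ +j345 Ω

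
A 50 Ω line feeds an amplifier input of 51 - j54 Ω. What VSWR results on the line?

Γ = (Z_L − Z_0)/(Z_L + Z_0) = (1 − j54)/(101 − j54)
|Γ| = 54/115 = 0.472
VSWR = (1 + |Γ|)/(1 − |Γ|) = 1.47/0.528

VSWR ≈ 2.78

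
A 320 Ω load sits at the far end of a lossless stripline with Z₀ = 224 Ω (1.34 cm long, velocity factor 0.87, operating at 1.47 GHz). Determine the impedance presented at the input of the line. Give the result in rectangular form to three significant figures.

Z_in ≈ 263 − j77.8 Ω

λ = v/f = 0.87·c / 1.47 GHz = 0.178 m
βl = 2π·l/λ = 2π × 0.0755 = 27.2°
tan(βl) = tan(27.2°) = 0.513
Z_in = Z_0·(Z_L + jZ_0·tanβl)/(Z_0 + jZ_L·tanβl)
     = 224·(320 + j115)/(224 + j164)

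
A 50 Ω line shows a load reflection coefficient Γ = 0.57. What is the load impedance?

Z_L ≈ 183 Ω

Z_L = Z_0·(1 + Γ)/(1 − Γ) = 50·(1.57)/(0.43)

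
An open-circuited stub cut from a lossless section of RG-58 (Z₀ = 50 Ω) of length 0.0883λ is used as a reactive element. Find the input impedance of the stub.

βl = 2π × 0.0883 = 31.8°
tan(βl) = 0.62
For an open-circuited stub, Z_in = −jZ_0·cot(βl) = −jZ_0/tan(βl)

Z_in ≈ −j80.7 Ω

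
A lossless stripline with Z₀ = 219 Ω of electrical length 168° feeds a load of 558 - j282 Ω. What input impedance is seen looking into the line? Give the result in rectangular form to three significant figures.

tan(βl) = tan(168°) = -0.213
Z_in = Z_0·(Z_L + jZ_0·tanβl)/(Z_0 + jZ_L·tanβl)
     = 219·(558 − j329)/(159 − j119)

Z_in ≈ 711 + j77.5 Ω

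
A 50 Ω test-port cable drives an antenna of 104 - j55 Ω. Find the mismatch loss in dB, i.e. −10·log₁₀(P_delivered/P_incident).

mismatch loss ≈ 1.09 dB

Γ = (54 − j55)/(154 − j55), |Γ| = 0.471
|Γ|² = 0.222, so P_del/P_inc = 1 − |Γ|² = 0.778
ML = −10·log₁₀(1 − |Γ|²)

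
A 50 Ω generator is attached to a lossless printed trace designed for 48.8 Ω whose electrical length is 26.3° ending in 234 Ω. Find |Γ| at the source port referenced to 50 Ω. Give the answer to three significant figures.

tan(βl) = 0.494
Z_in = Z_0·(Z_L + jZ_0·tanβl)/(Z_0 + jZ_L·tanβl) = 44 − j80.2 Ω
Γ_s = (Z_in − Z_s)/(Z_in + Z_s) = (-5.99 − j80.2)/(94 − j80.2), |Γ_s| = 0.651

|Γ| ≈ 0.651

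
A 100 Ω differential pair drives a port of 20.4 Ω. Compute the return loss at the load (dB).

RL ≈ 3.59 dB

Γ = (20.4 − 100)/(20.4 + 100) = -0.661
RL = −20·log₁₀|Γ| = −20·log₁₀(0.661)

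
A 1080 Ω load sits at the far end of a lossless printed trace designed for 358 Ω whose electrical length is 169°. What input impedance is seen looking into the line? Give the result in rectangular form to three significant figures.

Z_in ≈ 834 + j419 Ω

tan(βl) = tan(169°) = -0.194
Z_in = Z_0·(Z_L + jZ_0·tanβl)/(Z_0 + jZ_L·tanβl)
     = 358·(1080 − j69.6)/(358 − j210)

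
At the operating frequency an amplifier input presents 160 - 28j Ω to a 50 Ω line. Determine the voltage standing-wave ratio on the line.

VSWR ≈ 3.31

Γ = (Z_L − Z_0)/(Z_L + Z_0) = (110 − j28)/(210 − j28)
|Γ| = 114/212 = 0.536
VSWR = (1 + |Γ|)/(1 − |Γ|) = 1.54/0.464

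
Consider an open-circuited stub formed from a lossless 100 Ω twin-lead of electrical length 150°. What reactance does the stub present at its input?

X_in ≈ 173 Ω (inductive)

tan(βl) = -0.577
For an open-circuited stub, Z_in = −jZ_0·cot(βl) = −jZ_0/tan(βl)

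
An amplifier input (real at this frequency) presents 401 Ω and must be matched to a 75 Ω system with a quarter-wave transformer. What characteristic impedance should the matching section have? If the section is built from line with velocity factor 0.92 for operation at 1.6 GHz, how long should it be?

Z_qwt = √(Z_0·R_L) = √(75 × 401) = √30080
λ = 0.92·c/f = 0.172 m, so l = λ/4 = 0.0431 m

Z_qwt ≈ 173 Ω; length ≈ 4.31 cm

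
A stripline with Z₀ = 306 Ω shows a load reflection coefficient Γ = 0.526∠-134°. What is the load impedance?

Z_L = Z_0·(1 + Γ)/(1 − Γ) = 306·(0.635 − j0.378)/(1.37 + j0.378)

Z_L ≈ 110 − j115 Ω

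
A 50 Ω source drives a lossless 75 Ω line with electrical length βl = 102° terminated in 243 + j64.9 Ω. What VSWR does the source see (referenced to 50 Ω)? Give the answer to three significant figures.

tan(βl) = -4.7
Z_in = Z_0·(Z_L + jZ_0·tanβl)/(Z_0 + jZ_L·tanβl) = 21.8 + j8.69 Ω
Γ_s = (Z_in − Z_s)/(Z_in + Z_s) = (-28.2 + j8.69)/(71.8 + j8.69), |Γ_s| = 0.408
VSWR = (1 + |Γ_s|)/(1 − |Γ_s|)

VSWR ≈ 2.38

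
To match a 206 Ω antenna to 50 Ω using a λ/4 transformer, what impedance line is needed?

Z_qwt = √(Z_0·R_L) = √(50 × 206) = √10300

Z_qwt ≈ 101 Ω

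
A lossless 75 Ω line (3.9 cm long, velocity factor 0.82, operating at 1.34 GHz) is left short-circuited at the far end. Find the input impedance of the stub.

Z_in ≈ +j312 Ω

λ = v/f = 0.82·c / 1.34 GHz = 0.184 m
βl = 2π·l/λ = 2π × 0.212 = 76.5°
tan(βl) = 4.16
For a short-circuited stub, Z_in = jZ_0·tan(βl)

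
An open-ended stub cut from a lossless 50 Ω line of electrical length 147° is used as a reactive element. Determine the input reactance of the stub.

tan(βl) = -0.649
For an open-ended stub, Z_in = −jZ_0·cot(βl) = −jZ_0/tan(βl)

X_in ≈ 77 Ω (inductive)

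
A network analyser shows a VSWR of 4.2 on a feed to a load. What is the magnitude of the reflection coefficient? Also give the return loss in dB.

|Γ| ≈ 0.615; return loss ≈ 4.22 dB

|Γ| = (S − 1)/(S + 1) = (4.2 − 1)/(4.2 + 1) = 3.2/5.2
RL = −20·log₁₀|Γ| = −20·log₁₀(0.615)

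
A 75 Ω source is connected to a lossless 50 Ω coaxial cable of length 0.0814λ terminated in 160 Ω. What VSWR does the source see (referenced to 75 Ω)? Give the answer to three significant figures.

βl = 2π × 0.0814 = 29.3°
tan(βl) = 0.561
Z_in = Z_0·(Z_L + jZ_0·tanβl)/(Z_0 + jZ_L·tanβl) = 49.8 − j61.4 Ω
Γ_s = (Z_in − Z_s)/(Z_in + Z_s) = (-25.2 − j61.4)/(125 − j61.4), |Γ_s| = 0.477
VSWR = (1 + |Γ_s|)/(1 − |Γ_s|)

VSWR ≈ 2.82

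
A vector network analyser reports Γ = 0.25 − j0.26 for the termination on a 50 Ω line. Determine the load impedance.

Z_L ≈ 69 − j41.3 Ω

Z_L = Z_0·(1 + Γ)/(1 − Γ) = 50·(1.25 − j0.26)/(0.75 + j0.26)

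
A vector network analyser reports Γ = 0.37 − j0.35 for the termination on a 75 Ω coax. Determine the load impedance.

Z_L = Z_0·(1 + Γ)/(1 − Γ) = 75·(1.37 − j0.35)/(0.63 + j0.35)

Z_L ≈ 107 − j101 Ω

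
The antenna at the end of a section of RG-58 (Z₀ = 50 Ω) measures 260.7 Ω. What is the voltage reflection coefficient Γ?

Γ = 0.678

Γ = (Z_L − Z_0)/(Z_L + Z_0) = (260.7 − 50)/(260.7 + 50) = 210.7/310.7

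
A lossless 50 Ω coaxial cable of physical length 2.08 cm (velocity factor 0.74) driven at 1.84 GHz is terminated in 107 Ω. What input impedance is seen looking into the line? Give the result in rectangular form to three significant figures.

Z_in ≈ 28.2 − j19.5 Ω

λ = v/f = 0.74·c / 1.84 GHz = 0.121 m
βl = 2π·l/λ = 2π × 0.172 = 62.1°
tan(βl) = tan(62.1°) = 1.89
Z_in = Z_0·(Z_L + jZ_0·tanβl)/(Z_0 + jZ_L·tanβl)
     = 50·(107 + j94.3)/(50 + j202)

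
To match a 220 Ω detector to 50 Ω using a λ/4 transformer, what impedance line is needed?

Z_qwt ≈ 105 Ω

Z_qwt = √(Z_0·R_L) = √(50 × 220) = √11000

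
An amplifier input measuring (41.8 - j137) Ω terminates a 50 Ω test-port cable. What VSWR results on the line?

Γ = (Z_L − Z_0)/(Z_L + Z_0) = (-8.2 − j137)/(91.8 − j137)
|Γ| = 137/165 = 0.832
VSWR = (1 + |Γ|)/(1 − |Γ|) = 1.83/0.168

VSWR ≈ 10.9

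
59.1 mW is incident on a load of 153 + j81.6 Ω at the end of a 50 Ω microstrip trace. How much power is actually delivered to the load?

P_delivered ≈ 37.8 mW

|Γ| = |(103 + j81.6)/(203 + j81.6)| = 0.601
|Γ|² = 0.361
P_refl = |Γ|²·P_inc = 21.3 mW, P_del = (1 − |Γ|²)·P_inc = 37.8 mW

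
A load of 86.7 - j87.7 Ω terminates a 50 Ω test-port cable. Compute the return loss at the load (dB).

RL ≈ 4.65 dB

Γ = (36.7 − j87.7)/(136.7 − j87.7), |Γ| = 0.585
RL = −20·log₁₀|Γ| = −20·log₁₀(0.585)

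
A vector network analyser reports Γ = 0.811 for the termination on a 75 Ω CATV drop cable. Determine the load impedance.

Z_L = Z_0·(1 + Γ)/(1 − Γ) = 75·(1.81)/(0.189)

Z_L ≈ 719 Ω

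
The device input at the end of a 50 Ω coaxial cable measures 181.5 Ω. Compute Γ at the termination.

Γ = (Z_L − Z_0)/(Z_L + Z_0) = (181.5 − 50)/(181.5 + 50) = 131.5/231.5

Γ = 0.568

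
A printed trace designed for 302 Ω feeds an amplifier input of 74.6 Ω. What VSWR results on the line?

VSWR ≈ 4.05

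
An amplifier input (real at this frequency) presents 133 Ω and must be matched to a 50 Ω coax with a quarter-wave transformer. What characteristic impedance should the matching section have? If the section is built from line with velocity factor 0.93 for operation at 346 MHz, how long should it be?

Z_qwt ≈ 81.5 Ω; length ≈ 20.2 cm

Z_qwt = √(Z_0·R_L) = √(50 × 133) = √6650
λ = 0.93·c/f = 0.806 m, so l = λ/4 = 0.202 m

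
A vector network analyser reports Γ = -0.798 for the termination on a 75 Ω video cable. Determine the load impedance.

Z_L = Z_0·(1 + Γ)/(1 − Γ) = 75·(0.202)/(1.8)

Z_L ≈ 8.43 Ω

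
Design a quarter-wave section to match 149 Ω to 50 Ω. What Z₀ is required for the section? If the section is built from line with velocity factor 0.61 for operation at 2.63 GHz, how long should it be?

Z_qwt ≈ 86.3 Ω; length ≈ 1.74 cm

Z_qwt = √(Z_0·R_L) = √(50 × 149) = √7450
λ = 0.61·c/f = 0.0696 m, so l = λ/4 = 0.0174 m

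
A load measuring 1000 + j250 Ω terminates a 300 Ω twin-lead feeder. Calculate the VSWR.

Γ = (Z_L − Z_0)/(Z_L + Z_0) = (700 + j250)/(1300 + j250)
|Γ| = 743/1320 = 0.561
VSWR = (1 + |Γ|)/(1 − |Γ|) = 1.56/0.439

VSWR ≈ 3.56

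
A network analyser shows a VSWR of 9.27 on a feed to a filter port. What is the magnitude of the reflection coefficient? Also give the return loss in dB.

|Γ| ≈ 0.805; return loss ≈ 1.88 dB

|Γ| = (S − 1)/(S + 1) = (9.27 − 1)/(9.27 + 1) = 8.27/10.3
RL = −20·log₁₀|Γ| = −20·log₁₀(0.805)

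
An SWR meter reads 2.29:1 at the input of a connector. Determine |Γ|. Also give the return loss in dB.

|Γ| ≈ 0.392; return loss ≈ 8.13 dB

|Γ| = (S − 1)/(S + 1) = (2.29 − 1)/(2.29 + 1) = 1.29/3.29
RL = −20·log₁₀|Γ| = −20·log₁₀(0.392)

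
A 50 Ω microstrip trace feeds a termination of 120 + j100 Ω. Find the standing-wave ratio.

Γ = (Z_L − Z_0)/(Z_L + Z_0) = (70 + j100)/(170 + j100)
|Γ| = 122/197 = 0.619
VSWR = (1 + |Γ|)/(1 − |Γ|) = 1.62/0.381

VSWR ≈ 4.25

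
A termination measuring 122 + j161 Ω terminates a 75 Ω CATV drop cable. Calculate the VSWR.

Γ = (Z_L − Z_0)/(Z_L + Z_0) = (47 + j161)/(197 + j161)
|Γ| = 168/254 = 0.659
VSWR = (1 + |Γ|)/(1 − |Γ|) = 1.66/0.341

VSWR ≈ 4.87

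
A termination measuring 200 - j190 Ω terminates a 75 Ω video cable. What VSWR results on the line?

VSWR ≈ 5.26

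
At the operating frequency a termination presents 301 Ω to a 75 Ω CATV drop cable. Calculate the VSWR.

VSWR ≈ 4.01

Γ = (301 − 75)/(301 + 75) = 0.601
VSWR = (1 + 0.601)/(1 − 0.601)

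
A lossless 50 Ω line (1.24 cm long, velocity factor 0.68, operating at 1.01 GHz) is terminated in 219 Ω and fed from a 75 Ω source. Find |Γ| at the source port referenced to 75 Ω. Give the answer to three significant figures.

λ = v/f = 0.68·c / 1.01 GHz = 0.202 m
βl = 2π·l/λ = 2π × 0.0614 = 22.1°
tan(βl) = 0.406
Z_in = Z_0·(Z_L + jZ_0·tanβl)/(Z_0 + jZ_L·tanβl) = 61.3 − j88.7 Ω
Γ_s = (Z_in − Z_s)/(Z_in + Z_s) = (-13.7 − j88.7)/(136 − j88.7), |Γ_s| = 0.552

|Γ| ≈ 0.552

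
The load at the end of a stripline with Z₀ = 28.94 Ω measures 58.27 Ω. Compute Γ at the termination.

Γ = 0.336

Γ = (Z_L − Z_0)/(Z_L + Z_0) = (58.27 − 28.94)/(58.27 + 28.94) = 29.33/87.21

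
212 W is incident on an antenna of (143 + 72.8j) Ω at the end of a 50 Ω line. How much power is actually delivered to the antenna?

|Γ| = |(93 + j72.8)/(193 + j72.8)| = 0.573
|Γ|² = 0.328
P_refl = |Γ|²·P_inc = 69.5 W, P_del = (1 − |Γ|²)·P_inc = 142 W

P_delivered ≈ 142 W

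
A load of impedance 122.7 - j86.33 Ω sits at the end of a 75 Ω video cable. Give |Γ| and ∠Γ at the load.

Γ ≈ 0.457 ∠ -37.5°

Γ = (Z_L − Z_0)/(Z_L + Z_0) = (47.7 − j86.33)/(197.7 − j86.33)
|Γ| = 98.6/216 = 0.457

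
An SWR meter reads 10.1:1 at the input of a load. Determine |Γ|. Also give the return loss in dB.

|Γ| ≈ 0.82; return loss ≈ 1.73 dB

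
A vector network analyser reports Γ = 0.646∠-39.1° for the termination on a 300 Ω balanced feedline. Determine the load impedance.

Z_L ≈ 422 − j590 Ω

Z_L = Z_0·(1 + Γ)/(1 − Γ) = 300·(1.5 − j0.407)/(0.499 + j0.407)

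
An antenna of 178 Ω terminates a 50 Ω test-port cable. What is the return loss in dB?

RL ≈ 5.01 dB

Γ = (178 − 50)/(178 + 50) = 0.561
RL = −20·log₁₀|Γ| = −20·log₁₀(0.561)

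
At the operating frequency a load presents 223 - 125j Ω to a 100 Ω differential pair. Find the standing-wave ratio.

VSWR ≈ 3.05

Γ = (Z_L − Z_0)/(Z_L + Z_0) = (123 − j125)/(323 − j125)
|Γ| = 175/346 = 0.506
VSWR = (1 + |Γ|)/(1 − |Γ|) = 1.51/0.494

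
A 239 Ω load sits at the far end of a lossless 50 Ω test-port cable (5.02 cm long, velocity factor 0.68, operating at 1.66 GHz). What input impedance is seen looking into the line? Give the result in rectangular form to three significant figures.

Z_in ≈ 32 + j66.8 Ω

λ = v/f = 0.68·c / 1.66 GHz = 0.123 m
βl = 2π·l/λ = 2π × 0.408 = 147°
tan(βl) = tan(147°) = -0.648
Z_in = Z_0·(Z_L + jZ_0·tanβl)/(Z_0 + jZ_L·tanβl)
     = 50·(239 − j32.4)/(50 − j155)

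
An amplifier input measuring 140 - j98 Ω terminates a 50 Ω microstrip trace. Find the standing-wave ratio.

VSWR ≈ 4.3

Γ = (Z_L − Z_0)/(Z_L + Z_0) = (90 − j98)/(190 − j98)
|Γ| = 133/214 = 0.622
VSWR = (1 + |Γ|)/(1 − |Γ|) = 1.62/0.378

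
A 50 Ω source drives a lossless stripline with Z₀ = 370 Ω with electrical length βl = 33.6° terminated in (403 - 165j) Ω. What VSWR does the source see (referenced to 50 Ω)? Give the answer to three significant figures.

tan(βl) = 0.664
Z_in = Z_0·(Z_L + jZ_0·tanβl)/(Z_0 + jZ_L·tanβl) = 264 − j84.8 Ω
Γ_s = (Z_in − Z_s)/(Z_in + Z_s) = (214 − j84.8)/(314 − j84.8), |Γ_s| = 0.707
VSWR = (1 + |Γ_s|)/(1 − |Γ_s|)

VSWR ≈ 5.83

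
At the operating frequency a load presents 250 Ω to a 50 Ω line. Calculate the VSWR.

VSWR ≈ 5

For a purely resistive load, VSWR = R_L/Z_0 or Z_0/R_L (whichever > 1) = 250/50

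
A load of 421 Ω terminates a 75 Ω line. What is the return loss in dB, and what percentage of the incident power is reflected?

RL ≈ 3.13 dB; 48.7% of incident power reflected

Γ = (421 − 75)/(421 + 75) = 0.698
RL = −20·log₁₀(0.698) = 3.13 dB
P_refl/P_inc = |Γ|² = 0.487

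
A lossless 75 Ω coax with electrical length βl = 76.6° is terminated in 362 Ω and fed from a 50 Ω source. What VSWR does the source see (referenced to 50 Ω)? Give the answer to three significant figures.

VSWR ≈ 3.45

tan(βl) = 4.2
Z_in = Z_0·(Z_L + jZ_0·tanβl)/(Z_0 + jZ_L·tanβl) = 16.4 − j17.1 Ω
Γ_s = (Z_in − Z_s)/(Z_in + Z_s) = (-33.6 − j17.1)/(66.4 − j17.1), |Γ_s| = 0.55
VSWR = (1 + |Γ_s|)/(1 − |Γ_s|)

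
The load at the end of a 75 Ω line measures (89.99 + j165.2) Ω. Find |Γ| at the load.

|Γ| ≈ 0.71

Γ = (Z_L − Z_0)/(Z_L + Z_0) = (14.99 + j165.2)/(165 + j165.2)
|Γ| = 166/233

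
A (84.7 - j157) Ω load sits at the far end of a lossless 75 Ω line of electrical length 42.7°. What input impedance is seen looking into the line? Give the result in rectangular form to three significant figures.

Z_in ≈ 16.2 − j35.7 Ω

tan(βl) = tan(42.7°) = 0.923
Z_in = Z_0·(Z_L + jZ_0·tanβl)/(Z_0 + jZ_L·tanβl)
     = 75·(84.7 − j87.8)/(220 + j78.2)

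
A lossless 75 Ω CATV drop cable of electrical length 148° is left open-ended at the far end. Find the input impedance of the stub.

tan(βl) = -0.625
For an open-ended stub, Z_in = −jZ_0·cot(βl) = −jZ_0/tan(βl)

Z_in ≈ +j120 Ω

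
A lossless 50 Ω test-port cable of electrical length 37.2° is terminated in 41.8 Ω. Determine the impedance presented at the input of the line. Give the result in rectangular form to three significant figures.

tan(βl) = tan(37.2°) = 0.759
Z_in = Z_0·(Z_L + jZ_0·tanβl)/(Z_0 + jZ_L·tanβl)
     = 50·(41.8 + j38)/(50 + j31.7)

Z_in ≈ 47 + j8.15 Ω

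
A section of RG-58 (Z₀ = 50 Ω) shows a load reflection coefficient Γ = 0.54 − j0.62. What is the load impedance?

Z_L ≈ 27.2 − j104 Ω

Z_L = Z_0·(1 + Γ)/(1 − Γ) = 50·(1.54 − j0.62)/(0.46 + j0.62)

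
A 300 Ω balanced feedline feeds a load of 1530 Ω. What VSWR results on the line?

Γ = (1530 − 300)/(1530 + 300) = 0.672
VSWR = (1 + 0.672)/(1 − 0.672)

VSWR ≈ 5.1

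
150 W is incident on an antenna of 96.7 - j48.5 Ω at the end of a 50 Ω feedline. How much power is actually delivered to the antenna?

P_delivered ≈ 122 W

|Γ| = |(46.7 − j48.5)/(146.7 − j48.5)| = 0.436
|Γ|² = 0.19
P_refl = |Γ|²·P_inc = 28.5 W, P_del = (1 − |Γ|²)·P_inc = 122 W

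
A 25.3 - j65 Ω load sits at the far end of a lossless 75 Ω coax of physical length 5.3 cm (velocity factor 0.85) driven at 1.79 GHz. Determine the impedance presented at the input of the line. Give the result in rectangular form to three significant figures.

λ = v/f = 0.85·c / 1.79 GHz = 0.142 m
βl = 2π·l/λ = 2π × 0.372 = 134°
tan(βl) = tan(134°) = -1.04
Z_in = Z_0·(Z_L + jZ_0·tanβl)/(Z_0 + jZ_L·tanβl)
     = 75·(25.3 − j143)/(7.54 − j26.3)

Z_in ≈ 396 − j41.4 Ω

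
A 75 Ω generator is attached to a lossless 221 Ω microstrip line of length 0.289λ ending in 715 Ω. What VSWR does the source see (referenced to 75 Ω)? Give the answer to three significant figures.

VSWR ≈ 1.94

βl = 2π × 0.289 = 104°
tan(βl) = -4
Z_in = Z_0·(Z_L + jZ_0·tanβl)/(Z_0 + jZ_L·tanβl) = 72.1 + j49.7 Ω
Γ_s = (Z_in − Z_s)/(Z_in + Z_s) = (-2.85 + j49.7)/(147 + j49.7), |Γ_s| = 0.32
VSWR = (1 + |Γ_s|)/(1 − |Γ_s|)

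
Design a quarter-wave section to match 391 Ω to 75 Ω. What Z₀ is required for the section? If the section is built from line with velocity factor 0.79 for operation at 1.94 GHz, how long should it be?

Z_qwt ≈ 171 Ω; length ≈ 3.05 cm

Z_qwt = √(Z_0·R_L) = √(75 × 391) = √29320
λ = 0.79·c/f = 0.122 m, so l = λ/4 = 0.0305 m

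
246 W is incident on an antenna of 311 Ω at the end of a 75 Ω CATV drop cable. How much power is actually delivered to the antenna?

P_delivered ≈ 154 W

Γ = (311 − 75)/(311 + 75) = 0.611
|Γ|² = 0.374
P_refl = |Γ|²·P_inc = 92 W, P_del = (1 − |Γ|²)·P_inc = 154 W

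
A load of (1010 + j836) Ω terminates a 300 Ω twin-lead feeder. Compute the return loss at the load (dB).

Γ = (710 + j836)/(1310 + j836), |Γ| = 0.706
RL = −20·log₁₀|Γ| = −20·log₁₀(0.706)

RL ≈ 3.03 dB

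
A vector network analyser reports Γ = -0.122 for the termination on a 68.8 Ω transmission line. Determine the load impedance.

Z_L = Z_0·(1 + Γ)/(1 − Γ) = 68.8·(0.878)/(1.12)

Z_L ≈ 53.8 Ω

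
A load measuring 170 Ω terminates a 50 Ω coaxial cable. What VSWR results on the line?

Γ = (170 − 50)/(170 + 50) = 0.545
VSWR = (1 + 0.545)/(1 − 0.545)

VSWR ≈ 3.4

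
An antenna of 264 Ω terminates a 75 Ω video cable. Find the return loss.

RL ≈ 5.07 dB

Γ = (264 − 75)/(264 + 75) = 0.558
RL = −20·log₁₀|Γ| = −20·log₁₀(0.558)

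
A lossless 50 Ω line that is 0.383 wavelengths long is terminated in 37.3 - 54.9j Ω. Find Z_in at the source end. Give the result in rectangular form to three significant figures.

βl = 2π × 0.383 = 138°
tan(βl) = tan(138°) = -0.904
Z_in = Z_0·(Z_L + jZ_0·tanβl)/(Z_0 + jZ_L·tanβl)
     = 50·(37.3 − j100)/(0.359 − j33.7)

Z_in ≈ 149 + j53.7 Ω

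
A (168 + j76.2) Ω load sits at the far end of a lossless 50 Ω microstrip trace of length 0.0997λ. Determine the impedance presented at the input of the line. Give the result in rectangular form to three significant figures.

Z_in ≈ 43.2 − j70.9 Ω

βl = 2π × 0.0997 = 35.9°
tan(βl) = tan(35.9°) = 0.724
Z_in = Z_0·(Z_L + jZ_0·tanβl)/(Z_0 + jZ_L·tanβl)
     = 50·(168 + j112)/(-5.14 + j122)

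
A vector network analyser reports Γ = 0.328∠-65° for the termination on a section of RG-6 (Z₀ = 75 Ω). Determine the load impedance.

Z_L ≈ 80.6 − j53.7 Ω

Z_L = Z_0·(1 + Γ)/(1 − Γ) = 75·(1.14 − j0.297)/(0.861 + j0.297)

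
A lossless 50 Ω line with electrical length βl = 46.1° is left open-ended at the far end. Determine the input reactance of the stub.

tan(βl) = 1.04
For an open-ended stub, Z_in = −jZ_0·cot(βl) = −jZ_0/tan(βl)

X_in ≈ -48.1 Ω (capacitive)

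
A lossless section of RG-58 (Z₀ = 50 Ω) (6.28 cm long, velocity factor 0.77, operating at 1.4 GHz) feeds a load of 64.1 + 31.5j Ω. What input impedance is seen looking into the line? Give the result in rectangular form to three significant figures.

Z_in ≈ 30.3 + j13.3 Ω

λ = v/f = 0.77·c / 1.4 GHz = 0.165 m
βl = 2π·l/λ = 2π × 0.381 = 137°
tan(βl) = tan(137°) = -0.932
Z_in = Z_0·(Z_L + jZ_0·tanβl)/(Z_0 + jZ_L·tanβl)
     = 50·(64.1 − j15.1)/(79.4 − j59.7)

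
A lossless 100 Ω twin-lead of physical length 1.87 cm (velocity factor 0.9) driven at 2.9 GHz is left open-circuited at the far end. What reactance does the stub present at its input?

λ = v/f = 0.9·c / 2.9 GHz = 0.0931 m
βl = 2π·l/λ = 2π × 0.201 = 72.3°
tan(βl) = 3.13
For an open-circuited stub, Z_in = −jZ_0·cot(βl) = −jZ_0/tan(βl)

X_in ≈ -31.9 Ω (capacitive)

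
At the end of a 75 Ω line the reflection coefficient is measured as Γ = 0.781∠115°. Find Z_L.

Z_L = Z_0·(1 + Γ)/(1 − Γ) = 75·(0.67 + j0.708)/(1.33 − j0.708)

Z_L ≈ 12.9 + j46.8 Ω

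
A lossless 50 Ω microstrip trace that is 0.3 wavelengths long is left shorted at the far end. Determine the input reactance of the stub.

βl = 2π × 0.3 = 108°
tan(βl) = -3.08
For a shorted stub, Z_in = jZ_0·tan(βl)

X_in ≈ -154 Ω (capacitive)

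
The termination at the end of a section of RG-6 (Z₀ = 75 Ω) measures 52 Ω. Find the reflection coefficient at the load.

Γ = -0.181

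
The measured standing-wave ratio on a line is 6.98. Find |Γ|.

|Γ| ≈ 0.749

|Γ| = (S − 1)/(S + 1) = (6.98 − 1)/(6.98 + 1) = 5.98/7.98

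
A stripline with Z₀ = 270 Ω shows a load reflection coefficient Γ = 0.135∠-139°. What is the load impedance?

Z_L = Z_0·(1 + Γ)/(1 − Γ) = 270·(0.898 − j0.0886)/(1.1 + j0.0886)

Z_L ≈ 217 − j39.1 Ω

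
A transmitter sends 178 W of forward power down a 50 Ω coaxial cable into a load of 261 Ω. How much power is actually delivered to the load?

Γ = (261 − 50)/(261 + 50) = 0.678
|Γ|² = 0.46
P_refl = |Γ|²·P_inc = 81.9 W, P_del = (1 − |Γ|²)·P_inc = 96.1 W

P_delivered ≈ 96.1 W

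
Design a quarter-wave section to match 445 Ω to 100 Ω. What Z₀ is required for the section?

Z_qwt = √(Z_0·R_L) = √(100 × 445) = √44500

Z_qwt ≈ 211 Ω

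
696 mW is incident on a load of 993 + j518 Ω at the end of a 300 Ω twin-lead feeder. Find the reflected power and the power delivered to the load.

|Γ| = |(693 + j518)/(1293 + j518)| = 0.621
|Γ|² = 0.386
P_refl = |Γ|²·P_inc = 269 mW, P_del = (1 − |Γ|²)·P_inc = 427 mW

P_reflected ≈ 269 mW; P_delivered ≈ 427 mW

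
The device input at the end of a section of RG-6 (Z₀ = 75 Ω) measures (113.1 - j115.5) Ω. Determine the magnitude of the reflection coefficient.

|Γ| ≈ 0.551

Γ = (Z_L − Z_0)/(Z_L + Z_0) = (38.1 − j115.5)/(188.1 − j115.5)
|Γ| = 122/221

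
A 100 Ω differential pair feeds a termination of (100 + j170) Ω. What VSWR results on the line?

Γ = (Z_L − Z_0)/(Z_L + Z_0) = (0 + j170)/(200 + j170)
|Γ| = 170/262 = 0.648
VSWR = (1 + |Γ|)/(1 − |Γ|) = 1.65/0.352

VSWR ≈ 4.68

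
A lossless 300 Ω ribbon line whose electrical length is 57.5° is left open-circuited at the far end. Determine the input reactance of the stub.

X_in ≈ -191 Ω (capacitive)

tan(βl) = 1.57
For an open-circuited stub, Z_in = −jZ_0·cot(βl) = −jZ_0/tan(βl)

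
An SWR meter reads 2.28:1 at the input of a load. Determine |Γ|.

|Γ| ≈ 0.39

|Γ| = (S − 1)/(S + 1) = (2.28 − 1)/(2.28 + 1) = 1.28/3.28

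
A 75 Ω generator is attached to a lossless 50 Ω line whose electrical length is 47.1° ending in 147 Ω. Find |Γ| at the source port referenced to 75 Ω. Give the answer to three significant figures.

|Γ| ≈ 0.538

tan(βl) = 1.08
Z_in = Z_0·(Z_L + jZ_0·tanβl)/(Z_0 + jZ_L·tanβl) = 28.8 − j37.4 Ω
Γ_s = (Z_in − Z_s)/(Z_in + Z_s) = (-46.2 − j37.4)/(104 − j37.4), |Γ_s| = 0.538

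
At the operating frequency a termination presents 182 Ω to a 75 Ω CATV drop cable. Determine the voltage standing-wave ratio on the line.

VSWR ≈ 2.43

Γ = (182 − 75)/(182 + 75) = 0.416
VSWR = (1 + 0.416)/(1 − 0.416)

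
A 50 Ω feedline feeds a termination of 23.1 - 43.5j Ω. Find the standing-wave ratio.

Γ = (Z_L − Z_0)/(Z_L + Z_0) = (-26.9 − j43.5)/(73.1 − j43.5)
|Γ| = 51.1/85.1 = 0.601
VSWR = (1 + |Γ|)/(1 − |Γ|) = 1.6/0.399

VSWR ≈ 4.02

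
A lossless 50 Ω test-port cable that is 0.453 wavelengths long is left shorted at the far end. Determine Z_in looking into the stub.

Z_in ≈ −j15.2 Ω

βl = 2π × 0.453 = 163°
tan(βl) = -0.304
For a shorted stub, Z_in = jZ_0·tan(βl)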